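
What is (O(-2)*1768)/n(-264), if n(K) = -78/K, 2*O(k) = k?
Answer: -5984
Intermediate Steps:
O(k) = k/2
(O(-2)*1768)/n(-264) = (((½)*(-2))*1768)/((-78/(-264))) = (-1*1768)/((-78*(-1/264))) = -1768/13/44 = -1768*44/13 = -5984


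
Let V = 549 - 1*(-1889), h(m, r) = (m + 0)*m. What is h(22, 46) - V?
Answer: -1954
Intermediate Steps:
h(m, r) = m**2 (h(m, r) = m*m = m**2)
V = 2438 (V = 549 + 1889 = 2438)
h(22, 46) - V = 22**2 - 1*2438 = 484 - 2438 = -1954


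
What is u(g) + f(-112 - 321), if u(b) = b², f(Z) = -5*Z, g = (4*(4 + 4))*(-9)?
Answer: 85109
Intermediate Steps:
g = -288 (g = (4*8)*(-9) = 32*(-9) = -288)
u(g) + f(-112 - 321) = (-288)² - 5*(-112 - 321) = 82944 - 5*(-433) = 82944 + 2165 = 85109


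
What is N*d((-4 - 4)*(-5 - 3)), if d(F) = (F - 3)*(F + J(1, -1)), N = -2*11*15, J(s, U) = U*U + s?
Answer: -1328580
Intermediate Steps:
J(s, U) = s + U² (J(s, U) = U² + s = s + U²)
N = -330 (N = -22*15 = -330)
d(F) = (-3 + F)*(2 + F) (d(F) = (F - 3)*(F + (1 + (-1)²)) = (-3 + F)*(F + (1 + 1)) = (-3 + F)*(F + 2) = (-3 + F)*(2 + F))
N*d((-4 - 4)*(-5 - 3)) = -330*(-6 + ((-4 - 4)*(-5 - 3))² - (-4 - 4)*(-5 - 3)) = -330*(-6 + (-8*(-8))² - (-8)*(-8)) = -330*(-6 + 64² - 1*64) = -330*(-6 + 4096 - 64) = -330*4026 = -1328580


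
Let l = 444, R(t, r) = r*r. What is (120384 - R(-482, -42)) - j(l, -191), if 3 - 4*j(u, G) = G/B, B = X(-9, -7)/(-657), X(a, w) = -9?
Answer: 230267/2 ≈ 1.1513e+5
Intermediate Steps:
R(t, r) = r**2
B = 1/73 (B = -9/(-657) = -9*(-1/657) = 1/73 ≈ 0.013699)
j(u, G) = 3/4 - 73*G/4 (j(u, G) = 3/4 - G/(4*1/73) = 3/4 - G*73/4 = 3/4 - 73*G/4)
(120384 - R(-482, -42)) - j(l, -191) = (120384 - 1*(-42)**2) - (3/4 - 73/4*(-191)) = (120384 - 1*1764) - (3/4 + 13943/4) = (120384 - 1764) - 1*6973/2 = 118620 - 6973/2 = 230267/2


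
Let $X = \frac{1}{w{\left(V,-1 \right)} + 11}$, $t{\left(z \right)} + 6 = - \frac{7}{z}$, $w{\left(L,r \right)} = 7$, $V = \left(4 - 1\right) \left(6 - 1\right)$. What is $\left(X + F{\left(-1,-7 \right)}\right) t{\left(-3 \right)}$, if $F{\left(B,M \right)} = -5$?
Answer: $\frac{979}{54} \approx 18.13$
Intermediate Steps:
$V = 15$ ($V = 3 \cdot 5 = 15$)
$t{\left(z \right)} = -6 - \frac{7}{z}$
$X = \frac{1}{18}$ ($X = \frac{1}{7 + 11} = \frac{1}{18} \approx 0.055556$)
$\left(X + F{\left(-1,-7 \right)}\right) t{\left(-3 \right)} = \left(\frac{1}{18} - 5\right) \left(-6 - \frac{7}{-3}\right) = - \frac{89 \left(-6 - - \frac{7}{3}\right)}{18} = - \frac{89 \left(-6 + \frac{7}{3}\right)}{18} = \left(- \frac{89}{18}\right) \left(- \frac{11}{3}\right) = \frac{979}{54}$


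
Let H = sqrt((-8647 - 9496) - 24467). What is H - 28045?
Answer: -28045 + I*sqrt(42610) ≈ -28045.0 + 206.42*I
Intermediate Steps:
H = I*sqrt(42610) (H = sqrt(-18143 - 24467) = sqrt(-42610) = I*sqrt(42610) ≈ 206.42*I)
H - 28045 = I*sqrt(42610) - 28045 = -28045 + I*sqrt(42610)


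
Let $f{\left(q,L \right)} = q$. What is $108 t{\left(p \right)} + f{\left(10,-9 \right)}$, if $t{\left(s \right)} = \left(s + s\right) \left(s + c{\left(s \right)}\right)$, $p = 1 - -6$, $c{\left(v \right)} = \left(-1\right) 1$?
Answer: $9082$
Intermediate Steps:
$c{\left(v \right)} = -1$
$p = 7$ ($p = 1 + 6 = 7$)
$t{\left(s \right)} = 2 s \left(-1 + s\right)$ ($t{\left(s \right)} = \left(s + s\right) \left(s - 1\right) = 2 s \left(-1 + s\right)$)
$108 t{\left(p \right)} + f{\left(10,-9 \right)} = 108 \cdot 2 \cdot 7 \left(-1 + 7\right) + 10 = 108 \cdot 2 \cdot 7 \cdot 6 + 10 = 108 \cdot 84 + 10 = 9072 + 10 = 9082$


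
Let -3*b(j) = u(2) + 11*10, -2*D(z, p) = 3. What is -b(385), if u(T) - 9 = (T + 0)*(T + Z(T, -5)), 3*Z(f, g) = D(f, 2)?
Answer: 122/3 ≈ 40.667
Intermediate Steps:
D(z, p) = -3/2 (D(z, p) = -½*3 = -3/2)
Z(f, g) = -½ (Z(f, g) = (⅓)*(-3/2) = -½)
u(T) = 9 + T*(-½ + T) (u(T) = 9 + (T + 0)*(T - ½) = 9 + T*(-½ + T))
b(j) = -122/3 (b(j) = -((9 + 2² - ½*2) + 11*10)/3 = -((9 + 4 - 1) + 110)/3 = -(12 + 110)/3 = -⅓*122 = -122/3)
-b(385) = -1*(-122/3) = 122/3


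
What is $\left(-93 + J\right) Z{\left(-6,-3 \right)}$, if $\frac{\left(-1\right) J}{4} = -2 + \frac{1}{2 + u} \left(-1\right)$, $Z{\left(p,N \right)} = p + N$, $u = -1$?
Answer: $729$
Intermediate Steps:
$Z{\left(p,N \right)} = N + p$
$J = 12$ ($J = - 4 \left(-2 + \frac{1}{2 - 1} \left(-1\right)\right) = - 4 \left(-2 + 1^{-1} \left(-1\right)\right) = - 4 \left(-2 + 1 \left(-1\right)\right) = - 4 \left(-2 - 1\right) = \left(-4\right) \left(-3\right) = 12$)
$\left(-93 + J\right) Z{\left(-6,-3 \right)} = \left(-93 + 12\right) \left(-3 - 6\right) = \left(-81\right) \left(-9\right) = 729$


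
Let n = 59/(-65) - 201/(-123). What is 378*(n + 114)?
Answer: 115571988/2665 ≈ 43367.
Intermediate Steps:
n = 1936/2665 (n = 59*(-1/65) - 201*(-1/123) = -59/65 + 67/41 = 1936/2665 ≈ 0.72645)
378*(n + 114) = 378*(1936/2665 + 114) = 378*(305746/2665) = 115571988/2665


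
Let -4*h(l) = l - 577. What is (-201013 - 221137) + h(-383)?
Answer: -421910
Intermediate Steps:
h(l) = 577/4 - l/4 (h(l) = -(l - 577)/4 = -(-577 + l)/4 = 577/4 - l/4)
(-201013 - 221137) + h(-383) = (-201013 - 221137) + (577/4 - ¼*(-383)) = -422150 + (577/4 + 383/4) = -422150 + 240 = -421910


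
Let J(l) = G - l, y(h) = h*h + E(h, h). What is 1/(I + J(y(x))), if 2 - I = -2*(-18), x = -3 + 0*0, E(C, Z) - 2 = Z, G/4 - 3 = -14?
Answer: -1/86 ≈ -0.011628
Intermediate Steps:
G = -44 (G = 12 + 4*(-14) = 12 - 56 = -44)
E(C, Z) = 2 + Z
x = -3 (x = -3 + 0 = -3)
y(h) = 2 + h + h**2 (y(h) = h*h + (2 + h) = h**2 + (2 + h) = 2 + h + h**2)
J(l) = -44 - l
I = -34 (I = 2 - (-2)*(-18) = 2 - 1*36 = 2 - 36 = -34)
1/(I + J(y(x))) = 1/(-34 + (-44 - (2 - 3 + (-3)**2))) = 1/(-34 + (-44 - (2 - 3 + 9))) = 1/(-34 + (-44 - 1*8)) = 1/(-34 + (-44 - 8)) = 1/(-34 - 52) = 1/(-86) = -1/86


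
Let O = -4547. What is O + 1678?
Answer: -2869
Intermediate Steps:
O + 1678 = -4547 + 1678 = -2869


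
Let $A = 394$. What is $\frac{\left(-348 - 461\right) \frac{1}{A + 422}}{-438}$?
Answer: $\frac{809}{357408} \approx 0.0022635$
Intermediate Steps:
$\frac{\left(-348 - 461\right) \frac{1}{A + 422}}{-438} = \frac{\left(-348 - 461\right) \frac{1}{394 + 422}}{-438} = - \frac{809}{816} \left(- \frac{1}{438}\right) = \left(-809\right) \frac{1}{816} \left(- \frac{1}{438}\right) = \left(- \frac{809}{816}\right) \left(- \frac{1}{438}\right) = \frac{809}{357408}$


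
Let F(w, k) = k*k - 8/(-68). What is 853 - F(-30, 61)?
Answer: -48758/17 ≈ -2868.1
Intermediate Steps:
F(w, k) = 2/17 + k**2 (F(w, k) = k**2 - 8*(-1/68) = k**2 + 2/17 = 2/17 + k**2)
853 - F(-30, 61) = 853 - (2/17 + 61**2) = 853 - (2/17 + 3721) = 853 - 1*63259/17 = 853 - 63259/17 = -48758/17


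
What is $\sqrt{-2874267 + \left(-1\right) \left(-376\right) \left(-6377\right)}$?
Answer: $37 i \sqrt{3851} \approx 2296.1 i$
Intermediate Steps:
$\sqrt{-2874267 + \left(-1\right) \left(-376\right) \left(-6377\right)} = \sqrt{-2874267 + 376 \left(-6377\right)} = \sqrt{-2874267 - 2397752} = \sqrt{-5272019} = 37 i \sqrt{3851}$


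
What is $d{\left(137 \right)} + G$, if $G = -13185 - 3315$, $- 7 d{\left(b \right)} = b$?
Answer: $- \frac{115637}{7} \approx -16520.0$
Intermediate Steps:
$d{\left(b \right)} = - \frac{b}{7}$
$G = -16500$ ($G = -13185 - 3315 = -16500$)
$d{\left(137 \right)} + G = \left(- \frac{1}{7}\right) 137 - 16500 = - \frac{137}{7} - 16500 = - \frac{115637}{7}$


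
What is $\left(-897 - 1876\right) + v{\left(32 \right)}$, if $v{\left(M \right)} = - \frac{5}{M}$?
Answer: $- \frac{88741}{32} \approx -2773.2$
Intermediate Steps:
$\left(-897 - 1876\right) + v{\left(32 \right)} = \left(-897 - 1876\right) - \frac{5}{32} = -2773 - \frac{5}{32} = - \frac{88741}{32}$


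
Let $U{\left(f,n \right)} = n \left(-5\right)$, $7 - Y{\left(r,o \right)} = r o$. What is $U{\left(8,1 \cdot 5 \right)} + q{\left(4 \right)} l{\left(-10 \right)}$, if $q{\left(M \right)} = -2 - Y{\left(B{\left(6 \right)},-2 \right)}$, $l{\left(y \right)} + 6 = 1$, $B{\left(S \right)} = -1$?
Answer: $10$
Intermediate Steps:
$Y{\left(r,o \right)} = 7 - o r$ ($Y{\left(r,o \right)} = 7 - r o = 7 - o r$)
$l{\left(y \right)} = -5$ ($l{\left(y \right)} = -6 + 1 = -5$)
$q{\left(M \right)} = -7$ ($q{\left(M \right)} = -2 - \left(7 - \left(-2\right) \left(-1\right)\right) = -2 - \left(7 - 2\right) = -2 - 5 = -7$)
$U{\left(f,n \right)} = - 5 n$
$U{\left(8,1 \cdot 5 \right)} + q{\left(4 \right)} l{\left(-10 \right)} = - 5 \cdot 1 \cdot 5 - -35 = \left(-5\right) 5 + 35 = -25 + 35 = 10$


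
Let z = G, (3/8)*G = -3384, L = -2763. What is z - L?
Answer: -6261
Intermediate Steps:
G = -9024 (G = (8/3)*(-3384) = -9024)
z = -9024
z - L = -9024 - 1*(-2763) = -9024 + 2763 = -6261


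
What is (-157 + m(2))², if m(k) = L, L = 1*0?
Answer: 24649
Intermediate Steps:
L = 0
m(k) = 0
(-157 + m(2))² = (-157 + 0)² = (-157)² = 24649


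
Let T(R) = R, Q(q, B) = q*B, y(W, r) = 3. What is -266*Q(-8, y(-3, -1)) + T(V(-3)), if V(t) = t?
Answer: 6381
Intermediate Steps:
Q(q, B) = B*q
-266*Q(-8, y(-3, -1)) + T(V(-3)) = -798*(-8) - 3 = -266*(-24) - 3 = 6384 - 3 = 6381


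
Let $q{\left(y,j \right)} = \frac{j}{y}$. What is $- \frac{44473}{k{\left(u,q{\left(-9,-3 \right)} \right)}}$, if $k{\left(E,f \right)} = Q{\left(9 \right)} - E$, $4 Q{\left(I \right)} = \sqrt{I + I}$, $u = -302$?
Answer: $- \frac{107446768}{729623} + \frac{266838 \sqrt{2}}{729623} \approx -146.75$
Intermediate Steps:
$Q{\left(I \right)} = \frac{\sqrt{2} \sqrt{I}}{4}$ ($Q{\left(I \right)} = \frac{\sqrt{I + I}}{4} = \frac{\sqrt{2 I}}{4} = \frac{\sqrt{2} \sqrt{I}}{4}$)
$k{\left(E,f \right)} = - E + \frac{3 \sqrt{2}}{4}$ ($k{\left(E,f \right)} = \frac{\sqrt{2} \sqrt{9}}{4} - E = \frac{1}{4} \sqrt{2} \cdot 3 - E = \frac{3 \sqrt{2}}{4} - E = - E + \frac{3 \sqrt{2}}{4}$)
$- \frac{44473}{k{\left(u,q{\left(-9,-3 \right)} \right)}} = - \frac{44473}{\left(-1\right) \left(-302\right) + \frac{3 \sqrt{2}}{4}} = - \frac{44473}{302 + \frac{3 \sqrt{2}}{4}}$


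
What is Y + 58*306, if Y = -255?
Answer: 17493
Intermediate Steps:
Y + 58*306 = -255 + 58*306 = -255 + 17748 = 17493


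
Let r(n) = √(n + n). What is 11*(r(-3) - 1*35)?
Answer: -385 + 11*I*√6 ≈ -385.0 + 26.944*I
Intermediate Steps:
r(n) = √2*√n (r(n) = √(2*n) = √2*√n)
11*(r(-3) - 1*35) = 11*(√2*√(-3) - 1*35) = 11*(√2*(I*√3) - 35) = 11*(I*√6 - 35) = 11*(-35 + I*√6) = -385 + 11*I*√6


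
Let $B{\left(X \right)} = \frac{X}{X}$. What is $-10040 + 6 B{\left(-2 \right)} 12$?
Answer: $-9968$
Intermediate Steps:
$B{\left(X \right)} = 1$
$-10040 + 6 B{\left(-2 \right)} 12 = -10040 + 6 \cdot 1 \cdot 12 = -10040 + 6 \cdot 12 = -10040 + 72 = -9968$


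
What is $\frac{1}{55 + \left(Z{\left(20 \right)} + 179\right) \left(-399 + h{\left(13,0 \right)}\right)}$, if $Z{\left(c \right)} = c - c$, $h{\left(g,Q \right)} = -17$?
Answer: $- \frac{1}{74409} \approx -1.3439 \cdot 10^{-5}$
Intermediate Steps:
$Z{\left(c \right)} = 0$
$\frac{1}{55 + \left(Z{\left(20 \right)} + 179\right) \left(-399 + h{\left(13,0 \right)}\right)} = \frac{1}{55 + \left(0 + 179\right) \left(-399 - 17\right)} = \frac{1}{55 + 179 \left(-416\right)} = \frac{1}{55 - 74464} = \frac{1}{-74409} = - \frac{1}{74409}$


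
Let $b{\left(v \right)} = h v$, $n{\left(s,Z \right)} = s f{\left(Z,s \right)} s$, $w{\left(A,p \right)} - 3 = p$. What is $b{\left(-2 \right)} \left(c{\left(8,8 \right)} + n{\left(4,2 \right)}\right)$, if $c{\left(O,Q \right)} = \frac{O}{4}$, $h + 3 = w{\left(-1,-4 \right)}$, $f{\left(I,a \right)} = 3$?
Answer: $400$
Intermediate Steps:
$w{\left(A,p \right)} = 3 + p$
$h = -4$ ($h = -3 + \left(3 - 4\right) = -3 - 1 = -4$)
$c{\left(O,Q \right)} = \frac{O}{4}$ ($c{\left(O,Q \right)} = O \frac{1}{4} = \frac{O}{4}$)
$n{\left(s,Z \right)} = 3 s^{2}$ ($n{\left(s,Z \right)} = s 3 s = 3 s s = 3 s^{2}$)
$b{\left(v \right)} = - 4 v$
$b{\left(-2 \right)} \left(c{\left(8,8 \right)} + n{\left(4,2 \right)}\right) = \left(-4\right) \left(-2\right) \left(\frac{1}{4} \cdot 8 + 3 \cdot 4^{2}\right) = 8 \left(2 + 3 \cdot 16\right) = 8 \left(2 + 48\right) = 8 \cdot 50 = 400$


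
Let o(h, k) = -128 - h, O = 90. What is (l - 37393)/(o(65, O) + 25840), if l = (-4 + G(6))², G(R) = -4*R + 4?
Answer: -36817/25647 ≈ -1.4355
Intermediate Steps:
G(R) = 4 - 4*R
l = 576 (l = (-4 + (4 - 4*6))² = (-4 + (4 - 24))² = (-4 - 20)² = (-24)² = 576)
(l - 37393)/(o(65, O) + 25840) = (576 - 37393)/((-128 - 1*65) + 25840) = -36817/((-128 - 65) + 25840) = -36817/(-193 + 25840) = -36817/25647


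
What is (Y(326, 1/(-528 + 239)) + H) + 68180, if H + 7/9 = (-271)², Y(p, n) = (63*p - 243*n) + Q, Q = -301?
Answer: 420992822/2601 ≈ 1.6186e+5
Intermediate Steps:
Y(p, n) = -301 - 243*n + 63*p (Y(p, n) = (63*p - 243*n) - 301 = (-243*n + 63*p) - 301 = -301 - 243*n + 63*p)
H = 660962/9 (H = -7/9 + (-271)² = -7/9 + 73441 = 660962/9 ≈ 73440.)
(Y(326, 1/(-528 + 239)) + H) + 68180 = ((-301 - 243/(-528 + 239) + 63*326) + 660962/9) + 68180 = ((-301 - 243/(-289) + 20538) + 660962/9) + 68180 = ((-301 - 243*(-1/289) + 20538) + 660962/9) + 68180 = ((-301 + 243/289 + 20538) + 660962/9) + 68180 = (5848736/289 + 660962/9) + 68180 = 243656642/2601 + 68180 = 420992822/2601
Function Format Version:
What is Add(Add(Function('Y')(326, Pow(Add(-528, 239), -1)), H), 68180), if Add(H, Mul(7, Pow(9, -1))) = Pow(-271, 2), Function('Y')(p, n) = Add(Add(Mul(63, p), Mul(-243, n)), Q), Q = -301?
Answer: Rational(420992822, 2601) ≈ 1.6186e+5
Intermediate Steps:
Function('Y')(p, n) = Add(-301, Mul(-243, n), Mul(63, p)) (Function('Y')(p, n) = Add(Add(Mul(63, p), Mul(-243, n)), -301) = Add(Add(Mul(-243, n), Mul(63, p)), -301) = Add(-301, Mul(-243, n), Mul(63, p)))
H = Rational(660962, 9) (H = Add(Rational(-7, 9), Pow(-271, 2)) = Add(Rational(-7, 9), 73441) = Rational(660962, 9) ≈ 73440.)
Add(Add(Function('Y')(326, Pow(Add(-528, 239), -1)), H), 68180) = Add(Add(Add(-301, Mul(-243, Pow(Add(-528, 239), -1)), Mul(63, 326)), Rational(660962, 9)), 68180) = Add(Add(Add(-301, Mul(-243, Pow(-289, -1)), 20538), Rational(660962, 9)), 68180) = Add(Add(Add(-301, Mul(-243, Rational(-1, 289)), 20538), Rational(660962, 9)), 68180) = Add(Add(Add(-301, Rational(243, 289), 20538), Rational(660962, 9)), 68180) = Add(Add(Rational(5848736, 289), Rational(660962, 9)), 68180) = Add(Rational(243656642, 2601), 68180) = Rational(420992822, 2601)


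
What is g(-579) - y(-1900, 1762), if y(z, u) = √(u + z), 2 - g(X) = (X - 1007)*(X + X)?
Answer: -1836586 - I*√138 ≈ -1.8366e+6 - 11.747*I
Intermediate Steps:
g(X) = 2 - 2*X*(-1007 + X) (g(X) = 2 - (X - 1007)*(X + X) = 2 - (-1007 + X)*2*X = 2 - 2*X*(-1007 + X))
g(-579) - y(-1900, 1762) = (2 - 2*(-579)² + 2014*(-579)) - √(1762 - 1900) = (2 - 2*335241 - 1166106) - √(-138) = (2 - 670482 - 1166106) - I*√138 = -1836586 - I*√138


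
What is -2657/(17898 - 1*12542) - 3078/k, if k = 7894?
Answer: -18730063/21140132 ≈ -0.88600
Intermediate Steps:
-2657/(17898 - 1*12542) - 3078/k = -2657/(17898 - 1*12542) - 3078/7894 = -2657/(17898 - 12542) - 3078*1/7894 = -2657/5356 - 1539/3947 = -18730063/21140132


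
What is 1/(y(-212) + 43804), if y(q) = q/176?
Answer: 44/1927323 ≈ 2.2830e-5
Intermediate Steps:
y(q) = q/176 (y(q) = q*(1/176) = q/176)
1/(y(-212) + 43804) = 1/((1/176)*(-212) + 43804) = 1/(-53/44 + 43804) = 1/(1927323/44) = 44/1927323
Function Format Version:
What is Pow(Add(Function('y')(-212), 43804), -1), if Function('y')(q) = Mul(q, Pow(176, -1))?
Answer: Rational(44, 1927323) ≈ 2.2830e-5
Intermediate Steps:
Function('y')(q) = Mul(Rational(1, 176), q) (Function('y')(q) = Mul(q, Rational(1, 176)) = Mul(Rational(1, 176), q))
Pow(Add(Function('y')(-212), 43804), -1) = Pow(Add(Mul(Rational(1, 176), -212), 43804), -1) = Pow(Add(Rational(-53, 44), 43804), -1) = Pow(Rational(1927323, 44), -1) = Rational(44, 1927323)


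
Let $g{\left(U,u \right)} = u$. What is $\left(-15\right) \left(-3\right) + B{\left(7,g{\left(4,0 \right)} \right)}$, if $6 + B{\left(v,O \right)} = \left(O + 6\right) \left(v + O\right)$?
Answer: $81$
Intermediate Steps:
$B{\left(v,O \right)} = -6 + \left(6 + O\right) \left(O + v\right)$ ($B{\left(v,O \right)} = -6 + \left(O + 6\right) \left(v + O\right) = -6 + \left(6 + O\right) \left(O + v\right)$)
$\left(-15\right) \left(-3\right) + B{\left(7,g{\left(4,0 \right)} \right)} = \left(-15\right) \left(-3\right) + \left(-6 + 0^{2} + 6 \cdot 0 + 6 \cdot 7 + 0 \cdot 7\right) = 45 + \left(-6 + 0 + 0 + 42 + 0\right) = 45 + 36 = 81$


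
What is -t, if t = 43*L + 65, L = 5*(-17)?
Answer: 3590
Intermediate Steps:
L = -85
t = -3590 (t = 43*(-85) + 65 = -3655 + 65 = -3590)
-t = -1*(-3590) = 3590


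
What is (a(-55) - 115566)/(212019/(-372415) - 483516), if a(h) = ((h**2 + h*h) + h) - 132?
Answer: 40855042745/180068823159 ≈ 0.22689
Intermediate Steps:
a(h) = -132 + h + 2*h**2 (a(h) = ((h**2 + h**2) + h) - 132 = (2*h**2 + h) - 132 = (h + 2*h**2) - 132 = -132 + h + 2*h**2)
(a(-55) - 115566)/(212019/(-372415) - 483516) = ((-132 - 55 + 2*(-55)**2) - 115566)/(212019/(-372415) - 483516) = ((-132 - 55 + 2*3025) - 115566)/(212019*(-1/372415) - 483516) = ((-132 - 55 + 6050) - 115566)/(-212019/372415 - 483516) = (5863 - 115566)/(-180068823159/372415) = -109703*(-372415/180068823159) = 40855042745/180068823159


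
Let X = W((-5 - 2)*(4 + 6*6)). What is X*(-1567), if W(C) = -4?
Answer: 6268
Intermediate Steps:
X = -4
X*(-1567) = -4*(-1567) = 6268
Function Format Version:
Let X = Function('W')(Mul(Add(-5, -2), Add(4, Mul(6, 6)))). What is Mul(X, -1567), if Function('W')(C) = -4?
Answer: 6268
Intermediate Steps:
X = -4
Mul(X, -1567) = Mul(-4, -1567) = 6268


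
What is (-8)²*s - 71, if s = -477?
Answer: -30599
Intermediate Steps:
(-8)²*s - 71 = (-8)²*(-477) - 71 = 64*(-477) - 71 = -30528 - 71 = -30599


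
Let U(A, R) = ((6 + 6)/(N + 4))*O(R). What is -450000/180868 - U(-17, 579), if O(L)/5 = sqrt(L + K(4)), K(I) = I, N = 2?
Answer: -112500/45217 - 10*sqrt(583) ≈ -243.94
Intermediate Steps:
O(L) = 5*sqrt(4 + L) (O(L) = 5*sqrt(L + 4) = 5*sqrt(4 + L))
U(A, R) = 10*sqrt(4 + R) (U(A, R) = ((6 + 6)/(2 + 4))*(5*sqrt(4 + R)) = (12/6)*(5*sqrt(4 + R)) = (12*(1/6))*(5*sqrt(4 + R)) = 2*(5*sqrt(4 + R)) = 10*sqrt(4 + R))
-450000/180868 - U(-17, 579) = -450000/180868 - 10*sqrt(4 + 579) = -450000*1/180868 - 10*sqrt(583) = -112500/45217 - 10*sqrt(583)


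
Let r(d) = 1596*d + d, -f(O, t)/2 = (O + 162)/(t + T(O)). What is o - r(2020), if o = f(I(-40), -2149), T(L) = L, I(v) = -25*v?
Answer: -3706602736/1149 ≈ -3.2259e+6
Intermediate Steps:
f(O, t) = -2*(162 + O)/(O + t) (f(O, t) = -2*(O + 162)/(t + O) = -2*(162 + O)/(O + t))
o = 2324/1149 (o = 2*(-162 - (-25)*(-40))/(-25*(-40) - 2149) = 2*(-162 - 1*1000)/(1000 - 2149) = 2*(-162 - 1000)/(-1149) = 2*(-1/1149)*(-1162) = 2324/1149 ≈ 2.0226)
r(d) = 1597*d
o - r(2020) = 2324/1149 - 1597*2020 = 2324/1149 - 1*3225940 = 2324/1149 - 3225940 = -3706602736/1149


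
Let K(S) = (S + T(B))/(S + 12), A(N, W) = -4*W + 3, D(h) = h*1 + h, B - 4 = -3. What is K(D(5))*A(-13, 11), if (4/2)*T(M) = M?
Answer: -861/44 ≈ -19.568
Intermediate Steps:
B = 1 (B = 4 - 3 = 1)
T(M) = M/2
D(h) = 2*h (D(h) = h + h = 2*h)
A(N, W) = 3 - 4*W
K(S) = (½ + S)/(12 + S) (K(S) = (S + (½)*1)/(S + 12) = (S + ½)/(12 + S) = (½ + S)/(12 + S))
K(D(5))*A(-13, 11) = ((½ + 2*5)/(12 + 2*5))*(3 - 4*11) = ((½ + 10)/(12 + 10))*(3 - 44) = ((21/2)/22)*(-41) = ((1/22)*(21/2))*(-41) = (21/44)*(-41) = -861/44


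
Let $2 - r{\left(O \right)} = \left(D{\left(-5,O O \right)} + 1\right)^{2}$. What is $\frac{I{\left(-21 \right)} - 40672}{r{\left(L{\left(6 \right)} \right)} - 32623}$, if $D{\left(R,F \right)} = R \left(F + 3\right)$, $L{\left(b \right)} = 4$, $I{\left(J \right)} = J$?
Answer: $\frac{40693}{41457} \approx 0.98157$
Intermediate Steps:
$D{\left(R,F \right)} = R \left(3 + F\right)$
$r{\left(O \right)} = 2 - \left(-14 - 5 O^{2}\right)^{2}$ ($r{\left(O \right)} = 2 - \left(- 5 \left(3 + O O\right) + 1\right)^{2} = 2 - \left(- 5 \left(3 + O^{2}\right) + 1\right)^{2} = 2 - \left(\left(-15 - 5 O^{2}\right) + 1\right)^{2} = 2 - \left(-14 - 5 O^{2}\right)^{2}$)
$\frac{I{\left(-21 \right)} - 40672}{r{\left(L{\left(6 \right)} \right)} - 32623} = \frac{-21 - 40672}{\left(2 - \left(14 + 5 \cdot 4^{2}\right)^{2}\right) - 32623} = - \frac{40693}{\left(2 - \left(14 + 5 \cdot 16\right)^{2}\right) - 32623} = - \frac{40693}{\left(2 - \left(14 + 80\right)^{2}\right) - 32623} = - \frac{40693}{\left(2 - 94^{2}\right) - 32623} = - \frac{40693}{\left(2 - 8836\right) - 32623} = - \frac{40693}{-8834 - 32623} = - \frac{40693}{-41457} = \left(-40693\right) \left(- \frac{1}{41457}\right) = \frac{40693}{41457}$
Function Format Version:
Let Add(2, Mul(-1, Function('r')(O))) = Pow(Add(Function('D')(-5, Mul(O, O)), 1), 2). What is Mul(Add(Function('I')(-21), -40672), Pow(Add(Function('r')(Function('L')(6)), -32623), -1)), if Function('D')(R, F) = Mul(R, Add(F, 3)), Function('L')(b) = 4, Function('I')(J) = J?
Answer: Rational(40693, 41457) ≈ 0.98157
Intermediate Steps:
Function('D')(R, F) = Mul(R, Add(3, F))
Function('r')(O) = Add(2, Mul(-1, Pow(Add(-14, Mul(-5, Pow(O, 2))), 2))) (Function('r')(O) = Add(2, Mul(-1, Pow(Add(Mul(-5, Add(3, Mul(O, O))), 1), 2))) = Add(2, Mul(-1, Pow(Add(Mul(-5, Add(3, Pow(O, 2))), 1), 2))) = Add(2, Mul(-1, Pow(Add(Add(-15, Mul(-5, Pow(O, 2))), 1), 2))) = Add(2, Mul(-1, Pow(Add(-14, Mul(-5, Pow(O, 2))), 2))))
Mul(Add(Function('I')(-21), -40672), Pow(Add(Function('r')(Function('L')(6)), -32623), -1)) = Mul(Add(-21, -40672), Pow(Add(Add(2, Mul(-1, Pow(Add(14, Mul(5, Pow(4, 2))), 2))), -32623), -1)) = Mul(-40693, Pow(Add(Add(2, Mul(-1, Pow(Add(14, Mul(5, 16)), 2))), -32623), -1)) = Mul(-40693, Pow(Add(Add(2, Mul(-1, Pow(Add(14, 80), 2))), -32623), -1)) = Mul(-40693, Pow(Add(Add(2, Mul(-1, Pow(94, 2))), -32623), -1)) = Mul(-40693, Pow(Add(Add(2, Mul(-1, 8836)), -32623), -1)) = Mul(-40693, Pow(Add(Add(2, -8836), -32623), -1)) = Mul(-40693, Pow(Add(-8834, -32623), -1)) = Mul(-40693, Pow(-41457, -1)) = Mul(-40693, Rational(-1, 41457)) = Rational(40693, 41457)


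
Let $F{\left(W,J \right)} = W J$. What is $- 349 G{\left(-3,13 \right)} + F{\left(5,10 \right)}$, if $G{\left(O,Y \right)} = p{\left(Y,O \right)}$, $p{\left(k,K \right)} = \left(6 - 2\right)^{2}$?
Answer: $-5534$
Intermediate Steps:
$p{\left(k,K \right)} = 16$ ($p{\left(k,K \right)} = 4^{2} = 16$)
$F{\left(W,J \right)} = J W$
$G{\left(O,Y \right)} = 16$
$- 349 G{\left(-3,13 \right)} + F{\left(5,10 \right)} = \left(-349\right) 16 + 10 \cdot 5 = -5584 + 50 = -5534$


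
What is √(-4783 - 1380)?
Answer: I*√6163 ≈ 78.505*I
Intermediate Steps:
√(-4783 - 1380) = √(-6163) = I*√6163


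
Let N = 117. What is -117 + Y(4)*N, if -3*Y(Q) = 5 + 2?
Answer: -390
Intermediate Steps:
Y(Q) = -7/3 (Y(Q) = -(5 + 2)/3 = -⅓*7 = -7/3)
-117 + Y(4)*N = -117 - 7/3*117 = -117 - 273 = -390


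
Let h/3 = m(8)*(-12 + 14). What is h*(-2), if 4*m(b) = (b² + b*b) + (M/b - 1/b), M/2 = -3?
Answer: -3051/8 ≈ -381.38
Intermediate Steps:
M = -6 (M = 2*(-3) = -6)
m(b) = b²/2 - 7/(4*b) (m(b) = ((b² + b*b) + (-6/b - 1/b))/4 = ((b² + b²) - 7/b)/4 = (2*b² - 7/b)/4 = (-7/b + 2*b²)/4 = b²/2 - 7/(4*b))
h = 3051/16 (h = 3*(((¼)*(-7 + 2*8³)/8)*(-12 + 14)) = 3*(((¼)*(⅛)*(-7 + 2*512))*2) = 3*(((¼)*(⅛)*(-7 + 1024))*2) = 3*(((¼)*(⅛)*1017)*2) = 3*((1017/32)*2) = 3*(1017/16) = 3051/16 ≈ 190.69)
h*(-2) = (3051/16)*(-2) = -3051/8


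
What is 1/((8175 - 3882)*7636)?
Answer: 1/32781348 ≈ 3.0505e-8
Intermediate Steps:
1/((8175 - 3882)*7636) = (1/7636)/4293 = (1/4293)*(1/7636) = 1/32781348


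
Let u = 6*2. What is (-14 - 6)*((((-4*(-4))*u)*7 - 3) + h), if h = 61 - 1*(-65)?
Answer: -29340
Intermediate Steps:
u = 12
h = 126 (h = 61 + 65 = 126)
(-14 - 6)*((((-4*(-4))*u)*7 - 3) + h) = (-14 - 6)*(((-4*(-4)*12)*7 - 3) + 126) = -20*(((16*12)*7 - 3) + 126) = -20*((192*7 - 3) + 126) = -20*((1344 - 3) + 126) = -20*(1341 + 126) = -20*1467 = -29340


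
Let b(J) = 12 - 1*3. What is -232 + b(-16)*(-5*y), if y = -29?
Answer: 1073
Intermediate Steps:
b(J) = 9 (b(J) = 12 - 3 = 9)
-232 + b(-16)*(-5*y) = -232 + 9*(-5*(-29)) = -232 + 9*145 = -232 + 1305 = 1073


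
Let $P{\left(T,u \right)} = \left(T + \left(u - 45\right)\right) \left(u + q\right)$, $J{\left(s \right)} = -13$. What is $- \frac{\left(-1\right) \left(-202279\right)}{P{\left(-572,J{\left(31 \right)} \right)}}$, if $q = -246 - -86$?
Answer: $- \frac{28897}{15570} \approx -1.8559$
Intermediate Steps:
$q = -160$ ($q = -246 + 86 = -160$)
$P{\left(T,u \right)} = \left(-160 + u\right) \left(-45 + T + u\right)$ ($P{\left(T,u \right)} = \left(T + \left(u - 45\right)\right) \left(u - 160\right) = \left(T + \left(-45 + u\right)\right) \left(-160 + u\right) = \left(-45 + T + u\right) \left(-160 + u\right) = \left(-160 + u\right) \left(-45 + T + u\right)$)
$- \frac{\left(-1\right) \left(-202279\right)}{P{\left(-572,J{\left(31 \right)} \right)}} = - \frac{\left(-1\right) \left(-202279\right)}{7200 + \left(-13\right)^{2} - -2665 - -91520 - -7436} = - \frac{202279}{7200 + 169 + 2665 + 91520 + 7436} = - \frac{202279}{108990} = \left(-1\right) \frac{28897}{15570} = - \frac{28897}{15570}$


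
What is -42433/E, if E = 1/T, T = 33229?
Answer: -1410006157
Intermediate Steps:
E = 1/33229 ≈ 3.0094e-5
-42433/E = -42433/1/33229 = -42433*33229 = -1410006157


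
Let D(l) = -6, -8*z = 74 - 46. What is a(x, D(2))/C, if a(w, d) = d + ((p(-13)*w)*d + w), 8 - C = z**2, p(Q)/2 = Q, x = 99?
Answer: -62148/17 ≈ -3655.8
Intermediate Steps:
p(Q) = 2*Q
z = -7/2 (z = -(74 - 46)/8 = -1/8*28 = -7/2 ≈ -3.5000)
C = -17/4 (C = 8 - (-7/2)**2 = 8 - 1*49/4 = 8 - 49/4 = -17/4 ≈ -4.2500)
a(w, d) = d + w - 26*d*w (a(w, d) = d + (((2*(-13))*w)*d + w) = d + ((-26*w)*d + w) = d + (-26*d*w + w) = d + (w - 26*d*w) = d + w - 26*d*w)
a(x, D(2))/C = (-6 + 99 - 26*(-6)*99)/(-17/4) = (-6 + 99 + 15444)*(-4/17) = 15537*(-4/17) = -62148/17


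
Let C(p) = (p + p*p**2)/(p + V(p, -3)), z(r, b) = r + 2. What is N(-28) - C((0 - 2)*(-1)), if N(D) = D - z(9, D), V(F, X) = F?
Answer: -83/2 ≈ -41.500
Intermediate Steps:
z(r, b) = 2 + r
N(D) = -11 + D (N(D) = D - (2 + 9) = D - 1*11 = D - 11 = -11 + D)
C(p) = (p + p**3)/(2*p) (C(p) = (p + p*p**2)/(p + p) = (p + p**3)/((2*p)) = (p + p**3)*(1/(2*p)) = (p + p**3)/(2*p))
N(-28) - C((0 - 2)*(-1)) = (-11 - 28) - (1/2 + ((0 - 2)*(-1))**2/2) = -39 - (1/2 + (-2*(-1))**2/2) = -39 - (1/2 + (1/2)*2**2) = -39 - (1/2 + (1/2)*4) = -39 - (1/2 + 2) = -39 - 1*5/2 = -39 - 5/2 = -83/2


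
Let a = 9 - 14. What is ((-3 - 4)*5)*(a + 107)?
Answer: -3570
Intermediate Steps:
a = -5
((-3 - 4)*5)*(a + 107) = ((-3 - 4)*5)*(-5 + 107) = -7*5*102 = -35*102 = -3570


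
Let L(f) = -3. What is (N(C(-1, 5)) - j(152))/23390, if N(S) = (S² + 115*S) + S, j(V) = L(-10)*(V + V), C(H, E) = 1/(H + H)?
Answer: 3417/93560 ≈ 0.036522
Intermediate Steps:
C(H, E) = 1/(2*H)
j(V) = -6*V (j(V) = -3*(V + V) = -6*V)
N(S) = S² + 116*S
(N(C(-1, 5)) - j(152))/23390 = (((½)/(-1))*(116 + (½)/(-1)) - (-6)*152)/23390 = (((½)*(-1))*(116 + (½)*(-1)) - 1*(-912))*(1/23390) = (-(116 - ½)/2 + 912)*(1/23390) = (-½*231/2 + 912)*(1/23390) = (-231/4 + 912)*(1/23390) = (3417/4)*(1/23390) = 3417/93560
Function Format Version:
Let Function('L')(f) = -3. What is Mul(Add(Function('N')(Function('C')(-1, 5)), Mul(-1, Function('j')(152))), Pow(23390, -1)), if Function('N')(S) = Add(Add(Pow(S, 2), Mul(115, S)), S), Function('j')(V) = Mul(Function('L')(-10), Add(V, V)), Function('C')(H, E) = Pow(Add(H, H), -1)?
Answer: Rational(3417, 93560) ≈ 0.036522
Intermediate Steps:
Function('C')(H, E) = Mul(Rational(1, 2), Pow(H, -1)) (Function('C')(H, E) = Pow(Mul(2, H), -1) = Mul(Rational(1, 2), Pow(H, -1)))
Function('j')(V) = Mul(-6, V) (Function('j')(V) = Mul(-3, Add(V, V)) = Mul(-3, Mul(2, V)) = Mul(-6, V))
Function('N')(S) = Add(Pow(S, 2), Mul(116, S))
Mul(Add(Function('N')(Function('C')(-1, 5)), Mul(-1, Function('j')(152))), Pow(23390, -1)) = Mul(Add(Mul(Mul(Rational(1, 2), Pow(-1, -1)), Add(116, Mul(Rational(1, 2), Pow(-1, -1)))), Mul(-1, Mul(-6, 152))), Pow(23390, -1)) = Mul(Add(Mul(Mul(Rational(1, 2), -1), Add(116, Mul(Rational(1, 2), -1))), Mul(-1, -912)), Rational(1, 23390)) = Mul(Add(Mul(Rational(-1, 2), Add(116, Rational(-1, 2))), 912), Rational(1, 23390)) = Mul(Add(Mul(Rational(-1, 2), Rational(231, 2)), 912), Rational(1, 23390)) = Mul(Add(Rational(-231, 4), 912), Rational(1, 23390)) = Mul(Rational(3417, 4), Rational(1, 23390)) = Rational(3417, 93560)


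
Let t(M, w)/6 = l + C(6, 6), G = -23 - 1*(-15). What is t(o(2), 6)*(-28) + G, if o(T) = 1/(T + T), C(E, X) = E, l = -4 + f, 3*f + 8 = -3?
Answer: 272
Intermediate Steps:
f = -11/3 (f = -8/3 + (⅓)*(-3) = -8/3 - 1 = -11/3 ≈ -3.6667)
G = -8 (G = -23 + 15 = -8)
l = -23/3 (l = -4 - 11/3 = -23/3 ≈ -7.6667)
o(T) = 1/(2*T)
t(M, w) = -10 (t(M, w) = 6*(-23/3 + 6) = 6*(-5/3) = -10)
t(o(2), 6)*(-28) + G = -10*(-28) - 8 = 280 - 8 = 272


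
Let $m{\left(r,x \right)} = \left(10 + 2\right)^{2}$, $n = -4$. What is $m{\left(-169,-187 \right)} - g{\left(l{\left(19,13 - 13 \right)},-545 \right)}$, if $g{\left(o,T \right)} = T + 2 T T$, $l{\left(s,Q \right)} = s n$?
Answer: $-593361$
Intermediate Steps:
$l{\left(s,Q \right)} = - 4 s$ ($l{\left(s,Q \right)} = s \left(-4\right) = - 4 s$)
$m{\left(r,x \right)} = 144$ ($m{\left(r,x \right)} = 12^{2} = 144$)
$g{\left(o,T \right)} = T + 2 T^{2}$
$m{\left(-169,-187 \right)} - g{\left(l{\left(19,13 - 13 \right)},-545 \right)} = 144 - - 545 \left(1 + 2 \left(-545\right)\right) = 144 - - 545 \left(1 - 1090\right) = 144 - \left(-545\right) \left(-1089\right) = 144 - 593505 = -593361$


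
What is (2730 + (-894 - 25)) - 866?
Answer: 945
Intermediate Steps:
(2730 + (-894 - 25)) - 866 = (2730 - 919) - 866 = 1811 - 866 = 945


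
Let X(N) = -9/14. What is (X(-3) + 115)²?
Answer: 2563201/196 ≈ 13078.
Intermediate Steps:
X(N) = -9/14 (X(N) = -9*1/14 = -9/14)
(X(-3) + 115)² = (-9/14 + 115)² = (1601/14)² = 2563201/196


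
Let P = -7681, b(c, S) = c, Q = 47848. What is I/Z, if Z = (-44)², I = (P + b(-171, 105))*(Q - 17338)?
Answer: -29945565/242 ≈ -1.2374e+5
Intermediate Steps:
I = -239564520 (I = (-7681 - 171)*(47848 - 17338) = -7852*30510 = -239564520)
Z = 1936
I/Z = -239564520/1936 = -239564520*1/1936 = -29945565/242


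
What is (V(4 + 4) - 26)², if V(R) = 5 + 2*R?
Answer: 25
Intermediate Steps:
(V(4 + 4) - 26)² = ((5 + 2*(4 + 4)) - 26)² = ((5 + 2*8) - 26)² = ((5 + 16) - 26)² = (21 - 26)² = (-5)² = 25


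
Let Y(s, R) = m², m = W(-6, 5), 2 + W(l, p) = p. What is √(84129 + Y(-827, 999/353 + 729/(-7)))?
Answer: √84138 ≈ 290.07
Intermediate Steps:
W(l, p) = -2 + p
m = 3 (m = -2 + 5 = 3)
Y(s, R) = 9 (Y(s, R) = 3² = 9)
√(84129 + Y(-827, 999/353 + 729/(-7))) = √(84129 + 9) = √84138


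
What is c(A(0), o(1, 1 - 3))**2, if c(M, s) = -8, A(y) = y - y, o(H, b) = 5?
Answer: 64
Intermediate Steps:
A(y) = 0
c(A(0), o(1, 1 - 3))**2 = (-8)**2 = 64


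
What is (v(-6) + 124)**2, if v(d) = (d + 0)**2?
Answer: 25600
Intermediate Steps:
v(d) = d**2
(v(-6) + 124)**2 = ((-6)**2 + 124)**2 = (36 + 124)**2 = 160**2 = 25600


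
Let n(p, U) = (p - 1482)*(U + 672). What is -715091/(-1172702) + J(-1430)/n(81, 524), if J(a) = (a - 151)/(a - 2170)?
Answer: 718921862534623/1178984868235200 ≈ 0.60978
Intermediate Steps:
J(a) = (-151 + a)/(-2170 + a)
n(p, U) = (-1482 + p)*(672 + U)
-715091/(-1172702) + J(-1430)/n(81, 524) = -715091/(-1172702) + ((-151 - 1430)/(-2170 - 1430))/(-995904 - 1482*524 + 672*81 + 524*81) = -715091*(-1/1172702) + (-1581/(-3600))/(-995904 - 776568 + 54432 + 42444) = 715091/1172702 - 1/3600*(-1581)/(-1675596) = 715091/1172702 + (527/1200)*(-1/1675596) = 715091/1172702 - 527/2010715200 = 718921862534623/1178984868235200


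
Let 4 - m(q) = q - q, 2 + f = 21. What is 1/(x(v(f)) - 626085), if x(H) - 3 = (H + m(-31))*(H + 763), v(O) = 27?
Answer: -1/601592 ≈ -1.6623e-6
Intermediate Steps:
f = 19 (f = -2 + 21 = 19)
m(q) = 4 (m(q) = 4 - (q - q) = 4 - 1*0 = 4 + 0 = 4)
x(H) = 3 + (4 + H)*(763 + H) (x(H) = 3 + (H + 4)*(H + 763) = 3 + (4 + H)*(763 + H))
1/(x(v(f)) - 626085) = 1/((3055 + 27² + 767*27) - 626085) = 1/((3055 + 729 + 20709) - 626085) = 1/(24493 - 626085) = 1/(-601592) = -1/601592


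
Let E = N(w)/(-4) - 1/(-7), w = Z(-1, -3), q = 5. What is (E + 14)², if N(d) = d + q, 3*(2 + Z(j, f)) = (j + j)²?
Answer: 1203409/7056 ≈ 170.55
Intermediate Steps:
Z(j, f) = -2 + 4*j²/3 (Z(j, f) = -2 + (j + j)²/3 = -2 + (2*j)²/3 = -2 + (4*j²)/3 = -2 + 4*j²/3)
w = -⅔ (w = -2 + (4/3)*(-1)² = -2 + (4/3)*1 = -2 + 4/3 = -⅔ ≈ -0.66667)
N(d) = 5 + d (N(d) = d + 5 = 5 + d)
E = -79/84 (E = (5 - ⅔)/(-4) - 1/(-7) = (13/3)*(-¼) - 1*(-⅐) = -13/12 + ⅐ = -79/84 ≈ -0.94048)
(E + 14)² = (-79/84 + 14)² = (1097/84)² = 1203409/7056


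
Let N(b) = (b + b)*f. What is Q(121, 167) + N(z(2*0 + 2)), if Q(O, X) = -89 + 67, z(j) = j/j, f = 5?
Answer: -12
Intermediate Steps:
z(j) = 1
Q(O, X) = -22
N(b) = 10*b (N(b) = (b + b)*5 = (2*b)*5 = 10*b)
Q(121, 167) + N(z(2*0 + 2)) = -22 + 10*1 = -22 + 10 = -12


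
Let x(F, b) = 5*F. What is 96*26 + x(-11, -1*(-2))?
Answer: 2441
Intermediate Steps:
96*26 + x(-11, -1*(-2)) = 96*26 + 5*(-11) = 2496 - 55 = 2441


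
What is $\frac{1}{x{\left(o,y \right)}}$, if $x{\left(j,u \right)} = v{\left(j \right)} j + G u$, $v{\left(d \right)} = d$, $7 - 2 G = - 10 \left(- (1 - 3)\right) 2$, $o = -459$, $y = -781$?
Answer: $\frac{2}{384655} \approx 5.1995 \cdot 10^{-6}$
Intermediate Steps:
$G = \frac{47}{2}$ ($G = \frac{7}{2} - \frac{- 10 \left(- (1 - 3)\right) 2}{2} = \frac{7}{2} - \frac{- 10 \left(\left(-1\right) \left(-2\right)\right) 2}{2} = \frac{7}{2} - \frac{\left(-10\right) 2 \cdot 2}{2} = \frac{7}{2} - \frac{\left(-20\right) 2}{2} = \frac{7}{2} - -20 = \frac{7}{2} + 20 = \frac{47}{2} \approx 23.5$)
$x{\left(j,u \right)} = j^{2} + \frac{47 u}{2}$ ($x{\left(j,u \right)} = j j + \frac{47 u}{2} = j^{2} + \frac{47 u}{2}$)
$\frac{1}{x{\left(o,y \right)}} = \frac{1}{\left(-459\right)^{2} + \frac{47}{2} \left(-781\right)} = \frac{1}{210681 - \frac{36707}{2}} = \frac{1}{\frac{384655}{2}} = \frac{2}{384655}$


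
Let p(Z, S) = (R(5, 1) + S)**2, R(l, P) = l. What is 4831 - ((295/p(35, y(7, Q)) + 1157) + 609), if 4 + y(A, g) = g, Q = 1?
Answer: 11965/4 ≈ 2991.3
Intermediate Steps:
y(A, g) = -4 + g
p(Z, S) = (5 + S)**2
4831 - ((295/p(35, y(7, Q)) + 1157) + 609) = 4831 - ((295/((5 + (-4 + 1))**2) + 1157) + 609) = 4831 - ((295/((5 - 3)**2) + 1157) + 609) = 4831 - ((295/(2**2) + 1157) + 609) = 4831 - ((295/4 + 1157) + 609) = 4831 - (4923/4 + 609) = 4831 - 1*7359/4 = 4831 - 7359/4 = 11965/4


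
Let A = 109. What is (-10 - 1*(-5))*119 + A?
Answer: -486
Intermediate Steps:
(-10 - 1*(-5))*119 + A = (-10 - 1*(-5))*119 + 109 = (-10 + 5)*119 + 109 = -5*119 + 109 = -595 + 109 = -486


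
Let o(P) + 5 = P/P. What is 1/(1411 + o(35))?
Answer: 1/1407 ≈ 0.00071073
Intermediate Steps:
o(P) = -4 (o(P) = -5 + P/P = -5 + 1 = -4)
1/(1411 + o(35)) = 1/(1411 - 4) = 1/1407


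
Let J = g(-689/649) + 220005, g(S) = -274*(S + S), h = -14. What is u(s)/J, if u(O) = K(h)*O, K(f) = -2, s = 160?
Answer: -207680/143160817 ≈ -0.0014507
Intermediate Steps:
u(O) = -2*O
g(S) = -548*S
J = 143160817/649 (J = -(-377572)/649 + 220005 = -548*(-689/649) + 220005 = 377572/649 + 220005 = 143160817/649 ≈ 2.2059e+5)
u(s)/J = (-2*160)/(143160817/649) = -320*649/143160817 = -207680/143160817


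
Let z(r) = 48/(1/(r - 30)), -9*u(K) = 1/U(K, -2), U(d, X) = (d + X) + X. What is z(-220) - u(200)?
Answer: -21167999/1764 ≈ -12000.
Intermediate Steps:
U(d, X) = d + 2*X (U(d, X) = (X + d) + X = d + 2*X)
u(K) = -1/(9*(-4 + K)) (u(K) = -1/(9*(K + 2*(-2))) = -1/(9*(K - 4)) = -1/(9*(-4 + K)))
z(r) = -1440 + 48*r (z(r) = 48/(1/(-30 + r)) = 48*(-30 + r) = -1440 + 48*r)
z(-220) - u(200) = (-1440 + 48*(-220)) - (-1)/(-36 + 9*200) = (-1440 - 10560) - (-1)/(-36 + 1800) = -12000 - (-1)/1764 = -12000 - 1*(-1/1764) = -12000 + 1/1764 = -21167999/1764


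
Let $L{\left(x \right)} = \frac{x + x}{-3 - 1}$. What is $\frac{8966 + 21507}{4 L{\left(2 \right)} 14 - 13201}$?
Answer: $- \frac{30473}{13257} \approx -2.2986$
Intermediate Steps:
$L{\left(x \right)} = - \frac{x}{2}$ ($L{\left(x \right)} = \frac{2 x}{-4} = 2 x \left(- \frac{1}{4}\right) = - \frac{x}{2}$)
$\frac{8966 + 21507}{4 L{\left(2 \right)} 14 - 13201} = \frac{8966 + 21507}{4 \left(\left(- \frac{1}{2}\right) 2\right) 14 - 13201} = \frac{30473}{4 \left(-1\right) 14 - 13201} = \frac{30473}{\left(-4\right) 14 - 13201} = \frac{30473}{-56 - 13201} = \frac{30473}{-13257} = 30473 \left(- \frac{1}{13257}\right) = - \frac{30473}{13257}$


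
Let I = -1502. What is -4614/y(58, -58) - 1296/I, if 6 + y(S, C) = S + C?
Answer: 578167/751 ≈ 769.86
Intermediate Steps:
y(S, C) = -6 + C + S (y(S, C) = -6 + (S + C) = -6 + (C + S) = -6 + C + S)
-4614/y(58, -58) - 1296/I = -4614/(-6 - 58 + 58) - 1296/(-1502) = -4614/(-6) - 1296*(-1/1502) = -4614*(-1/6) + 648/751 = 769 + 648/751 = 578167/751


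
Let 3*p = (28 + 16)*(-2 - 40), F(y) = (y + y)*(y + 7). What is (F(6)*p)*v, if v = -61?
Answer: 5861856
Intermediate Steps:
F(y) = 2*y*(7 + y) (F(y) = (2*y)*(7 + y) = 2*y*(7 + y))
p = -616 (p = ((28 + 16)*(-2 - 40))/3 = (44*(-42))/3 = (⅓)*(-1848) = -616)
(F(6)*p)*v = ((2*6*(7 + 6))*(-616))*(-61) = ((2*6*13)*(-616))*(-61) = (156*(-616))*(-61) = -96096*(-61) = 5861856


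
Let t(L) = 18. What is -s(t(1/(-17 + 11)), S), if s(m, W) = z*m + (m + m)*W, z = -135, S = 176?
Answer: -3906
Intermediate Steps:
s(m, W) = -135*m + 2*W*m (s(m, W) = -135*m + (m + m)*W = -135*m + (2*m)*W = -135*m + 2*W*m)
-s(t(1/(-17 + 11)), S) = -18*(-135 + 2*176) = -18*(-135 + 352) = -18*217 = -1*3906 = -3906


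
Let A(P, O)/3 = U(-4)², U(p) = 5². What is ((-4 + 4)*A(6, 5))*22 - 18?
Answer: -18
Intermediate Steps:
U(p) = 25
A(P, O) = 1875 (A(P, O) = 3*25² = 3*625 = 1875)
((-4 + 4)*A(6, 5))*22 - 18 = ((-4 + 4)*1875)*22 - 18 = (0*1875)*22 - 18 = 0*22 - 18 = 0 - 18 = -18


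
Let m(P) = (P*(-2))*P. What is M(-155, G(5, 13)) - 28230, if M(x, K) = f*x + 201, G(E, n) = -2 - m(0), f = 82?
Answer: -40739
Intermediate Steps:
m(P) = -2*P² (m(P) = (-2*P)*P = -2*P²)
G(E, n) = -2 (G(E, n) = -2 - (-2)*0² = -2 - (-2)*0 = -2 - 1*0 = -2 + 0 = -2)
M(x, K) = 201 + 82*x (M(x, K) = 82*x + 201 = 201 + 82*x)
M(-155, G(5, 13)) - 28230 = (201 + 82*(-155)) - 28230 = (201 - 12710) - 28230 = -12509 - 28230 = -40739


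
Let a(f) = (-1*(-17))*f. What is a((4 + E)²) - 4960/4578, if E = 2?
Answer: 1398388/2289 ≈ 610.92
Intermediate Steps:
a(f) = 17*f
a((4 + E)²) - 4960/4578 = 17*(4 + 2)² - 4960/4578 = 17*6² - 4960*1/4578 = 17*36 - 2480/2289 = 612 - 2480/2289 = 1398388/2289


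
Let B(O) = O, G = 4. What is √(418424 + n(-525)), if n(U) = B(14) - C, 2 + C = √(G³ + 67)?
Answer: √(418440 - √131) ≈ 646.86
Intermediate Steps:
C = -2 + √131 (C = -2 + √(4³ + 67) = -2 + √(64 + 67) = -2 + √131 ≈ 9.4455)
n(U) = 16 - √131 (n(U) = 14 - (-2 + √131) = 14 + (2 - √131) = 16 - √131)
√(418424 + n(-525)) = √(418424 + (16 - √131)) = √(418440 - √131)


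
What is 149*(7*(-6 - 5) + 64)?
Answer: -1937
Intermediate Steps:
149*(7*(-6 - 5) + 64) = 149*(7*(-11) + 64) = 149*(-77 + 64) = 149*(-13) = -1937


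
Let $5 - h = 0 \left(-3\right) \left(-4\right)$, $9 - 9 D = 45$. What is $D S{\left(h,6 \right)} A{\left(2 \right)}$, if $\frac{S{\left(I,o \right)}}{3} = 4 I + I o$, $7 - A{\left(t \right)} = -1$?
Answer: $-4800$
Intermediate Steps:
$D = -4$ ($D = 1 - 5 = -4$)
$A{\left(t \right)} = 8$ ($A{\left(t \right)} = 7 - -1 = 7 + 1 = 8$)
$h = 5$ ($h = 5 - 0 \left(-3\right) \left(-4\right) = 5 - 0 \left(-4\right) = 5 - 0 = 5 + 0 = 5$)
$S{\left(I,o \right)} = 12 I + 3 I o$ ($S{\left(I,o \right)} = 3 \left(4 I + I o\right) = 12 I + 3 I o$)
$D S{\left(h,6 \right)} A{\left(2 \right)} = - 4 \cdot 3 \cdot 5 \left(4 + 6\right) 8 = - 4 \cdot 3 \cdot 5 \cdot 10 \cdot 8 = \left(-4\right) 150 \cdot 8 = \left(-600\right) 8 = -4800$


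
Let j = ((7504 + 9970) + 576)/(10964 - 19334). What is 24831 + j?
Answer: 20781742/837 ≈ 24829.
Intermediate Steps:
j = -1805/837 (j = (17474 + 576)/(-8370) = 18050*(-1/8370) = -1805/837 ≈ -2.1565)
24831 + j = 24831 - 1805/837 = 20781742/837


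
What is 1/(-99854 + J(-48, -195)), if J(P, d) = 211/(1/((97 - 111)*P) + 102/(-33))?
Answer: -22837/2281925510 ≈ -1.0008e-5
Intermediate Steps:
J(P, d) = 211/(-34/11 - 1/(14*P)) (J(P, d) = 211/(1/((-14)*P) + 102*(-1/33)) = 211/(-1/(14*P) - 34/11) = 211/(-34/11 - 1/(14*P)))
1/(-99854 + J(-48, -195)) = 1/(-99854 - 32494*(-48)/(11 + 476*(-48))) = 1/(-99854 - 32494*(-48)/(11 - 22848)) = 1/(-99854 - 32494*(-48)/(-22837)) = 1/(-99854 - 32494*(-48)*(-1/22837)) = 1/(-99854 - 1559712/22837) = 1/(-2281925510/22837) = -22837/2281925510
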